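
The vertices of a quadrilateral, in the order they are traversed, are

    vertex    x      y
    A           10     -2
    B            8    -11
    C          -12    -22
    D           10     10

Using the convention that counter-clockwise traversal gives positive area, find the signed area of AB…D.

A→B: (10)(-11) − (8)(-2) = -94
B→C: (8)(-22) − (-12)(-11) = -308
C→D: (-12)(10) − (10)(-22) = 100
D→A: (10)(-2) − (10)(10) = -120
Σ = -422
Signed area = Σ/2 = -211 (negative ⇒ clockwise traversal).

-211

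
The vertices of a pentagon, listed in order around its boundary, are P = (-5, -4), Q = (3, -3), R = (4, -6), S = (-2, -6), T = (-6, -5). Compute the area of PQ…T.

Σ = (27) + (-6) + (-36) + (-26) + (-1) = -42
Area = |Σ|/2 = 21.

21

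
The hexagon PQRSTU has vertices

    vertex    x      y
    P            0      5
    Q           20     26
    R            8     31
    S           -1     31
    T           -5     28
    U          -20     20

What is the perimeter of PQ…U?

|PQ| = √((20)² + (21)²) = √841 = 29
|QR| = √((-12)² + (5)²) = √169 = 13
|RS| = √((-9)² + (0)²) = √81 = 9
|ST| = √((-4)² + (-3)²) = √25 = 5
|TU| = √((-15)² + (-8)²) = √289 = 17
|UP| = √((20)² + (-15)²) = √625 = 25
Perimeter = 29 + 13 + 9 + 5 + 17 + 25 = 98.

98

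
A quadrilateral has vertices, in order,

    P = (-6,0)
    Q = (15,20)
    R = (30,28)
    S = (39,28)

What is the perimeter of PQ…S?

108

|PQ| = √((21)² + (20)²) = √841 = 29
|QR| = √((15)² + (8)²) = √289 = 17
|RS| = √((9)² + (0)²) = √81 = 9
|SP| = √((-45)² + (-28)²) = √2809 = 53
Perimeter = 29 + 17 + 9 + 53 = 108.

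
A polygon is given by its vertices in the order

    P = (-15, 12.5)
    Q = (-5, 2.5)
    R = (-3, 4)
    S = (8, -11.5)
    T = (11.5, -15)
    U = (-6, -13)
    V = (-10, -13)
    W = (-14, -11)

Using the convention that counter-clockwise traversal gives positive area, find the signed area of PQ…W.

-338.125

P→Q: (-15)(2.5) − (-5)(12.5) = 25
Q→R: (-5)(4) − (-3)(2.5) = -12.5
R→S: (-3)(-11.5) − (8)(4) = 2.5
S→T: (8)(-15) − (11.5)(-11.5) = 12.25
T→U: (11.5)(-13) − (-6)(-15) = -239.5
U→V: (-6)(-13) − (-10)(-13) = -52
V→W: (-10)(-11) − (-14)(-13) = -72
W→P: (-14)(12.5) − (-15)(-11) = -340
Σ = -676.25
Signed area = Σ/2 = -338.125 (negative ⇒ clockwise traversal).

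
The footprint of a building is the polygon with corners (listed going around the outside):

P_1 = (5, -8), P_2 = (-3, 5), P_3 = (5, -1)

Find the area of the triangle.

28

P_1→P_2: (5)(5) − (-3)(-8) = 1
P_2→P_3: (-3)(-1) − (5)(5) = -22
P_3→P_1: (5)(-8) − (5)(-1) = -35
Σ = -56
Area = |Σ|/2 = 28.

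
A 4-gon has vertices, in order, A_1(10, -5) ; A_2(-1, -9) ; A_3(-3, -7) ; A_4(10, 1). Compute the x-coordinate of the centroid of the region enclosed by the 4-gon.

251/54

Apply the surveyor's formula. First the cross-terms c_i = x_i·y_{i+1} − x_{i+1}·y_i:
  -95, -20, 67, -60  ⇒  2A = -108, A = -54.
Then Σ (x_i + x_{i+1})·c_i = -1506, so x̄ = -1506 / (6·(-54)) = 251/54.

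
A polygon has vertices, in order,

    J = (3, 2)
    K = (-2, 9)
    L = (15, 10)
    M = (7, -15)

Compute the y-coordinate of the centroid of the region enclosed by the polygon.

79/45

Apply the shoelace formula. First the cross-terms c_i = x_i·y_{i+1} − x_{i+1}·y_i:
  31, -155, -295, 59  ⇒  2A = -360, A = -180.
Then Σ (y_i + y_{i+1})·c_i = -1896, so ȳ = -1896 / (6·(-180)) = 79/45.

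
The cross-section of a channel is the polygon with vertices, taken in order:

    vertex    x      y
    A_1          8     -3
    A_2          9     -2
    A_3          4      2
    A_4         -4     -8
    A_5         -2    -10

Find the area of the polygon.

61.5

Σ = (11) + (26) + (-24) + (24) + (86) = 123
Area = |Σ|/2 = 61.5.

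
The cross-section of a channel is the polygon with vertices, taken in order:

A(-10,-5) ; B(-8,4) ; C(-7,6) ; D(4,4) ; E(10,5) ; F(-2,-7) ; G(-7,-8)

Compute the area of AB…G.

155

Σ = (-80) + (-20) + (-52) + (-20) + (-60) + (-33) + (-45) = -310
Area = |Σ|/2 = 155.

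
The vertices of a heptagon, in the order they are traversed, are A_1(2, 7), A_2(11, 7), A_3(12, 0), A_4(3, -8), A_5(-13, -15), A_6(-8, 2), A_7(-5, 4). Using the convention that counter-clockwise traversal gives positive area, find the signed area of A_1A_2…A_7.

-301.5

Apply the shoelace formula: 2A = Σ (x_i·y_{i+1} − x_{i+1}·y_i), indices taken mod 7.
Σ = (-63) + (-84) + (-96) + (-149) + (-146) + (-22) + (-43) = -603
Signed area = Σ/2 = -301.5 (negative ⇒ clockwise traversal).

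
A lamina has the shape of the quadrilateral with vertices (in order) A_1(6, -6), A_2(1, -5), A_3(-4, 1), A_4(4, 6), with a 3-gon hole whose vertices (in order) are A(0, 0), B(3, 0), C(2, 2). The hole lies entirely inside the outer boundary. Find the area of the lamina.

Outer boundary:
Σ = (-24) + (-19) + (-28) + (-60) = -131
Area = |Σ|/2 = 65.5.
Hole:
Apply the shoelace (surveyor's) formula: 2A = Σ (x_i·y_{i+1} − x_{i+1}·y_i), indices taken mod 3.
Σ = (0) + (6) + (0) = 6
Area = |Σ|/2 = 3.
Net area = 65.5 − 3 = 62.5.

62.5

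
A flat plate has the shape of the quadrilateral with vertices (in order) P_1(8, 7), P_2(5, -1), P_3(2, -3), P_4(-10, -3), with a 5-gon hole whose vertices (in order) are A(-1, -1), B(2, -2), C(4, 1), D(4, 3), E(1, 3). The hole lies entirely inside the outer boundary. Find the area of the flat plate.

52.5

Outer boundary:
Apply the shoelace (surveyor's) formula: 2A = Σ (x_i·y_{i+1} − x_{i+1}·y_i), indices taken mod 4.
Σ = (-43) + (-13) + (-36) + (-46) = -138
Area = |Σ|/2 = 69.
Hole:
Σ = (4) + (10) + (8) + (9) + (2) = 33
Area = |Σ|/2 = 16.5.
Net area = 69 − 16.5 = 52.5.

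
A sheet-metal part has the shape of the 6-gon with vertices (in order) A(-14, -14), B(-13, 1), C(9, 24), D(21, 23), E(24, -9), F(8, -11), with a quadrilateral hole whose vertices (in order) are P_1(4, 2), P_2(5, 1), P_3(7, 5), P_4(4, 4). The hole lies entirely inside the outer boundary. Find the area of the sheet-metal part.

Outer boundary:
A→B: (-14)(1) − (-13)(-14) = -196
B→C: (-13)(24) − (9)(1) = -321
C→D: (9)(23) − (21)(24) = -297
D→E: (21)(-9) − (24)(23) = -741
E→F: (24)(-11) − (8)(-9) = -192
F→A: (8)(-14) − (-14)(-11) = -266
Σ = -2013
Area = |Σ|/2 = 1006.5.
Hole:
Σ = (-6) + (18) + (8) + (-8) = 12
Area = |Σ|/2 = 6.
Net area = 1006.5 − 6 = 1000.5.

1000.5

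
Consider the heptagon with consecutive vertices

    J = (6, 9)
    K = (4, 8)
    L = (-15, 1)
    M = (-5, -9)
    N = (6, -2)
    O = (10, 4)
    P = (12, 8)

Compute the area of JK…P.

Σ = (12) + (124) + (140) + (64) + (44) + (32) + (60) = 476
Area = |Σ|/2 = 238.

238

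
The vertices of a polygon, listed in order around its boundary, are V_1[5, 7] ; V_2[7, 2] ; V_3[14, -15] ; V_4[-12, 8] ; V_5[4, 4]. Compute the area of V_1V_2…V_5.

Apply the shoelace formula: 2A = Σ (x_i·y_{i+1} − x_{i+1}·y_i), indices taken mod 5.
V_1→V_2: (5)(2) − (7)(7) = -39
V_2→V_3: (7)(-15) − (14)(2) = -133
V_3→V_4: (14)(8) − (-12)(-15) = -68
V_4→V_5: (-12)(4) − (4)(8) = -80
V_5→V_1: (4)(7) − (5)(4) = 8
Σ = -312
Area = |Σ|/2 = 156.

156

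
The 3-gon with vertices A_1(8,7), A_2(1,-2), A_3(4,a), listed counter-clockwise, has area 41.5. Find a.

-10

Write out the shoelace sum; only the two edges meeting at A_3 involve a:
2·Area = [(1·a − 4·(-2)) + (4·7 − 8·a)] + -23
       = -7·a + 13 = 83
⇒ a = -10.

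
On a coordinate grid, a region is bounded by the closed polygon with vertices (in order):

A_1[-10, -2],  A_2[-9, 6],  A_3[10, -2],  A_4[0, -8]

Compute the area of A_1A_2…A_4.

140

Σ = (-78) + (-42) + (-80) + (-80) = -280
Area = |Σ|/2 = 140.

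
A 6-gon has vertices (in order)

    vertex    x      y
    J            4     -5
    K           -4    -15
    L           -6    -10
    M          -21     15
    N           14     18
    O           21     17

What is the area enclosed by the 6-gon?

665.5

Apply the surveyor's formula: 2A = Σ (x_i·y_{i+1} − x_{i+1}·y_i), indices taken mod 6.
J→K: (4)(-15) − (-4)(-5) = -80
K→L: (-4)(-10) − (-6)(-15) = -50
L→M: (-6)(15) − (-21)(-10) = -300
M→N: (-21)(18) − (14)(15) = -588
N→O: (14)(17) − (21)(18) = -140
O→J: (21)(-5) − (4)(17) = -173
Σ = -1331
Area = |Σ|/2 = 665.5.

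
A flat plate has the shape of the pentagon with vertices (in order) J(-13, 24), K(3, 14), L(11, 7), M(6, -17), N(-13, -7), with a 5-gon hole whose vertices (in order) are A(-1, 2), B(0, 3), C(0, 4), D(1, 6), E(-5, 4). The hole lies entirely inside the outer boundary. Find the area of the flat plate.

630.5

Outer boundary:
Σ = (-254) + (-133) + (-229) + (-263) + (-403) = -1282
Area = |Σ|/2 = 641.
Hole:
Apply Gauss's area formula: 2A = Σ (x_i·y_{i+1} − x_{i+1}·y_i), indices taken mod 5.
Cross-terms: -3, 0, -4, 34, -6  ⇒  Σ = 21
Area = |Σ|/2 = 10.5.
Net area = 641 − 10.5 = 630.5.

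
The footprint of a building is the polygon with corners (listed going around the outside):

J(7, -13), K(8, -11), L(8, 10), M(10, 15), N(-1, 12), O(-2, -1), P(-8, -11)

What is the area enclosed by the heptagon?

Σ = (27) + (168) + (20) + (135) + (25) + (14) + (181) = 570
Area = |Σ|/2 = 285.

285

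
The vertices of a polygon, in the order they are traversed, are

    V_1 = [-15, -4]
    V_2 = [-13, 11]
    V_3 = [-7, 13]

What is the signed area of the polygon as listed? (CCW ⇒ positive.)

-43

V_1→V_2: (-15)(11) − (-13)(-4) = -217
V_2→V_3: (-13)(13) − (-7)(11) = -92
V_3→V_1: (-7)(-4) − (-15)(13) = 223
Σ = -86
Signed area = Σ/2 = -43 (negative ⇒ clockwise traversal).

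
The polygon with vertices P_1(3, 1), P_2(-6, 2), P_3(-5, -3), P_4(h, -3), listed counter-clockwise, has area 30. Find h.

-1

The doubled signed area Σ (x_i y_{i+1} − x_{i+1} y_i) is linear in h.
With h=0 it equals 64; the coefficient of h is 4 (from the two edges through P_4).
So 4·h + 64 = 2·30 = 60 ⇒ h = -1.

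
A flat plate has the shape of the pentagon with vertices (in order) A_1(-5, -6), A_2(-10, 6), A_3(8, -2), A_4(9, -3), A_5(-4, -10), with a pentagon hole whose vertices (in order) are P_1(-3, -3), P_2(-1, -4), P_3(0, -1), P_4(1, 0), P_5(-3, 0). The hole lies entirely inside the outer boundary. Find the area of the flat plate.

Outer boundary:
Apply Gauss's area formula: 2A = Σ (x_i·y_{i+1} − x_{i+1}·y_i), indices taken mod 5.
Σ = (-90) + (-28) + (-6) + (-102) + (-26) = -252
Area = |Σ|/2 = 126.
Hole:
Apply the shoelace formula: 2A = Σ (x_i·y_{i+1} − x_{i+1}·y_i), indices taken mod 5.
Σ = (9) + (1) + (1) + (0) + (9) = 20
Area = |Σ|/2 = 10.
Net area = 126 − 10 = 116.

116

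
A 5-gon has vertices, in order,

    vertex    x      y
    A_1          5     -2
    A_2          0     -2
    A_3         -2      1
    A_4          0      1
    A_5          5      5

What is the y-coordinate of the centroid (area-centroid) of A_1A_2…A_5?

95/168

Apply the shoelace formula. First the cross-terms c_i = x_i·y_{i+1} − x_{i+1}·y_i:
  -10, -4, -2, -5, -35  ⇒  2A = -56, A = -28.
Then Σ (y_i + y_{i+1})·c_i = -95, so ȳ = -95 / (6·(-28)) = 95/168.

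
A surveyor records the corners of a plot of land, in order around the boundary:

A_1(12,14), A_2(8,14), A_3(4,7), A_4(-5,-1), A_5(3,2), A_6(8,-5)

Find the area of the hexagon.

A_1→A_2: (12)(14) − (8)(14) = 56
A_2→A_3: (8)(7) − (4)(14) = 0
A_3→A_4: (4)(-1) − (-5)(7) = 31
A_4→A_5: (-5)(2) − (3)(-1) = -7
A_5→A_6: (3)(-5) − (8)(2) = -31
A_6→A_1: (8)(14) − (12)(-5) = 172
Σ = 221
Area = |Σ|/2 = 110.5.

110.5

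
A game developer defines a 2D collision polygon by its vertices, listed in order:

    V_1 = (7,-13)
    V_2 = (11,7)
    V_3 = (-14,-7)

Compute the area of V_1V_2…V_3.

Apply the shoelace (surveyor's) formula: 2A = Σ (x_i·y_{i+1} − x_{i+1}·y_i), indices taken mod 3.
Σ = (192) + (21) + (231) = 444
Area = |Σ|/2 = 222.

222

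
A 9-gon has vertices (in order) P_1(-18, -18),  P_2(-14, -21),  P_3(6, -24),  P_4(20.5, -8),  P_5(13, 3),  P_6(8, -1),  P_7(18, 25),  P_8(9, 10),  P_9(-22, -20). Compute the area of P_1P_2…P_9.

704.75

Cross-terms: 126, 462, 444, 165.5, -37, 218, -45, 40, 36  ⇒  Σ = 1409.5
Area = |Σ|/2 = 704.75.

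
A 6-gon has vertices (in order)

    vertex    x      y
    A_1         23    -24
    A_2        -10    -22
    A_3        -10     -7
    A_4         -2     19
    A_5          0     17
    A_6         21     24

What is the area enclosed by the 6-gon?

Apply the surveyor's formula: 2A = Σ (x_i·y_{i+1} − x_{i+1}·y_i), indices taken mod 6.
Σ = (-746) + (-150) + (-204) + (-34) + (-357) + (-1056) = -2547
Area = |Σ|/2 = 1273.5.

1273.5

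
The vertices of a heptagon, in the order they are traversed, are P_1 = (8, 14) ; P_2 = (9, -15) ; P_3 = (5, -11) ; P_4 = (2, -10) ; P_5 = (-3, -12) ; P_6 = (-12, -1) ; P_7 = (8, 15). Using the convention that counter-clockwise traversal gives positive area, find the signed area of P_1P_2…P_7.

-336.5

Cross-terms: -246, -24, -28, -54, -141, -172, -8  ⇒  Σ = -673
Signed area = Σ/2 = -336.5 (negative ⇒ clockwise traversal).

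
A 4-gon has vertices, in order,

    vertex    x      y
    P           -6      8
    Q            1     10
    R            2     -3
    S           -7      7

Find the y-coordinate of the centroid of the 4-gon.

541/112

Apply the shoelace formula. First the cross-terms c_i = x_i·y_{i+1} − x_{i+1}·y_i:
  -68, -23, -7, -14  ⇒  2A = -112, A = -56.
Then Σ (y_i + y_{i+1})·c_i = -1623, so ȳ = -1623 / (6·(-56)) = 541/112.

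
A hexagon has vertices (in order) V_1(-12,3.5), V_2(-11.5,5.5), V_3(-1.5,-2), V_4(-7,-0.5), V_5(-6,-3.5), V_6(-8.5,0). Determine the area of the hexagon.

Apply the shoelace formula: 2A = Σ (x_i·y_{i+1} − x_{i+1}·y_i), indices taken mod 6.
V_1→V_2: (-12)(5.5) − (-11.5)(3.5) = -25.75
V_2→V_3: (-11.5)(-2) − (-1.5)(5.5) = 31.25
V_3→V_4: (-1.5)(-0.5) − (-7)(-2) = -13.25
V_4→V_5: (-7)(-3.5) − (-6)(-0.5) = 21.5
V_5→V_6: (-6)(0) − (-8.5)(-3.5) = -29.75
V_6→V_1: (-8.5)(3.5) − (-12)(0) = -29.75
Σ = -45.75
Area = |Σ|/2 = 22.875.

22.875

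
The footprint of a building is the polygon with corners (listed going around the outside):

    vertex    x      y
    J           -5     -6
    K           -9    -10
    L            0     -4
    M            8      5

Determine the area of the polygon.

20.5

Apply the shoelace formula: 2A = Σ (x_i·y_{i+1} − x_{i+1}·y_i), indices taken mod 4.
Σ = (-4) + (36) + (32) + (-23) = 41
Area = |Σ|/2 = 20.5.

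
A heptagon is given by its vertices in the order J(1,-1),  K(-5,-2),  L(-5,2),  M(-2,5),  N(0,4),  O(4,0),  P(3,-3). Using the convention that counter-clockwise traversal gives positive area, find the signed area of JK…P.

-42

Cross-terms: -7, -20, -21, -8, -16, -12, 0  ⇒  Σ = -84
Signed area = Σ/2 = -42 (negative ⇒ clockwise traversal).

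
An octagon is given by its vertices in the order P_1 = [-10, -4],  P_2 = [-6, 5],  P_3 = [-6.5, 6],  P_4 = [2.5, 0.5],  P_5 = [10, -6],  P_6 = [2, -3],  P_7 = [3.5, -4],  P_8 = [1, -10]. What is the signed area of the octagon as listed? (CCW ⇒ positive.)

Apply the shoelace formula: 2A = Σ (x_i·y_{i+1} − x_{i+1}·y_i), indices taken mod 8.
P_1→P_2: (-10)(5) − (-6)(-4) = -74
P_2→P_3: (-6)(6) − (-6.5)(5) = -3.5
P_3→P_4: (-6.5)(0.5) − (2.5)(6) = -18.25
P_4→P_5: (2.5)(-6) − (10)(0.5) = -20
P_5→P_6: (10)(-3) − (2)(-6) = -18
P_6→P_7: (2)(-4) − (3.5)(-3) = 2.5
P_7→P_8: (3.5)(-10) − (1)(-4) = -31
P_8→P_1: (1)(-4) − (-10)(-10) = -104
Σ = -266.25
Signed area = Σ/2 = -133.125 (negative ⇒ clockwise traversal).

-133.125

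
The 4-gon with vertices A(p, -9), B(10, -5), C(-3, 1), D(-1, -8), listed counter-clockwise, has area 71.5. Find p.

8

The doubled signed area Σ (x_i y_{i+1} − x_{i+1} y_i) is linear in p.
With p=0 it equals 119; the coefficient of p is 3 (from the two edges through A).
So 3·p + 119 = 2·71.5 = 143 ⇒ p = 8.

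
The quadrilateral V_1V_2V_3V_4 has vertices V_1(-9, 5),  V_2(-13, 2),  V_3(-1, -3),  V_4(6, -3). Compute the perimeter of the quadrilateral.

42

|V_1V_2| = √((-4)² + (-3)²) = √25 = 5
|V_2V_3| = √((12)² + (-5)²) = √169 = 13
|V_3V_4| = √((7)² + (0)²) = √49 = 7
|V_4V_1| = √((-15)² + (8)²) = √289 = 17
Perimeter = 5 + 13 + 7 + 17 = 42.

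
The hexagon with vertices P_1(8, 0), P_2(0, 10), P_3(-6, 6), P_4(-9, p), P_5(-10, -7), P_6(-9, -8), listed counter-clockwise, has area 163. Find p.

Write out the shoelace sum; only the two edges meeting at P_4 involve p:
2·Area = [((-6)·p − (-9)·6) + ((-9)·(-7) − (-10)·p)] + 221
       = 4·p + 338 = 326
⇒ p = -3.

-3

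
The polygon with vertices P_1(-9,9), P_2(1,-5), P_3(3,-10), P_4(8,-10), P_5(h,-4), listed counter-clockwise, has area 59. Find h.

Write out the shoelace sum; only the two edges meeting at P_5 involve h:
2·Area = [(8·(-4) − h·(-10)) + (h·9 − (-9)·(-4))] + 91
       = 19·h + 23 = 118
⇒ h = 5.

5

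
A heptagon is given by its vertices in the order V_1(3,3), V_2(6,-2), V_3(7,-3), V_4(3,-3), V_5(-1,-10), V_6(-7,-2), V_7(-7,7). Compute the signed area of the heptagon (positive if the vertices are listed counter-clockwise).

-123

V_1→V_2: (3)(-2) − (6)(3) = -24
V_2→V_3: (6)(-3) − (7)(-2) = -4
V_3→V_4: (7)(-3) − (3)(-3) = -12
V_4→V_5: (3)(-10) − (-1)(-3) = -33
V_5→V_6: (-1)(-2) − (-7)(-10) = -68
V_6→V_7: (-7)(7) − (-7)(-2) = -63
V_7→V_1: (-7)(3) − (3)(7) = -42
Σ = -246
Signed area = Σ/2 = -123 (negative ⇒ clockwise traversal).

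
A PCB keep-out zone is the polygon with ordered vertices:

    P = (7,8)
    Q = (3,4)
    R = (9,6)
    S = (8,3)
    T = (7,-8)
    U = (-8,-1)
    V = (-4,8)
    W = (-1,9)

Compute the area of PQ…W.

Apply Gauss's area formula: 2A = Σ (x_i·y_{i+1} − x_{i+1}·y_i), indices taken mod 8.
Σ = (4) + (-18) + (-21) + (-85) + (-71) + (-68) + (-28) + (-71) = -358
Area = |Σ|/2 = 179.

179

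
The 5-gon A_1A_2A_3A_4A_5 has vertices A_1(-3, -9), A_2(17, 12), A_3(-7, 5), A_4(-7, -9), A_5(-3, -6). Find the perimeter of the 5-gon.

76

|A_1A_2| = √((20)² + (21)²) = √841 = 29
|A_2A_3| = √((-24)² + (-7)²) = √625 = 25
|A_3A_4| = √((0)² + (-14)²) = √196 = 14
|A_4A_5| = √((4)² + (3)²) = √25 = 5
|A_5A_1| = √((0)² + (-3)²) = √9 = 3
Perimeter = 29 + 25 + 14 + 5 + 3 = 76.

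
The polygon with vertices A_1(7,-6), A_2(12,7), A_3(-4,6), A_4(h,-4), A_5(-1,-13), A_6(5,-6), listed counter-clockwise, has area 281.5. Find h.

-13

Write out the shoelace sum; only the two edges meeting at A_4 involve h:
2·Area = [((-4)·(-4) − h·6) + (h·(-13) − (-1)·(-4))] + 304
       = -19·h + 316 = 563
⇒ h = -13.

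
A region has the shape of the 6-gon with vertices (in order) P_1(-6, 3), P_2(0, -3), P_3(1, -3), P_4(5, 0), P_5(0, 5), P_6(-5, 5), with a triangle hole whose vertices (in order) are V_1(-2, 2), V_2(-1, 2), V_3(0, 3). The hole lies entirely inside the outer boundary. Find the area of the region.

50

Outer boundary:
Apply Gauss's area formula: 2A = Σ (x_i·y_{i+1} − x_{i+1}·y_i), indices taken mod 6.
P_1→P_2: (-6)(-3) − (0)(3) = 18
P_2→P_3: (0)(-3) − (1)(-3) = 3
P_3→P_4: (1)(0) − (5)(-3) = 15
P_4→P_5: (5)(5) − (0)(0) = 25
P_5→P_6: (0)(5) − (-5)(5) = 25
P_6→P_1: (-5)(3) − (-6)(5) = 15
Σ = 101
Area = |Σ|/2 = 50.5.
Hole:
Apply the surveyor's formula: 2A = Σ (x_i·y_{i+1} − x_{i+1}·y_i), indices taken mod 3.
V_1→V_2: (-2)(2) − (-1)(2) = -2
V_2→V_3: (-1)(3) − (0)(2) = -3
V_3→V_1: (0)(2) − (-2)(3) = 6
Σ = 1
Area = |Σ|/2 = 0.5.
Net area = 50.5 − 0.5 = 50.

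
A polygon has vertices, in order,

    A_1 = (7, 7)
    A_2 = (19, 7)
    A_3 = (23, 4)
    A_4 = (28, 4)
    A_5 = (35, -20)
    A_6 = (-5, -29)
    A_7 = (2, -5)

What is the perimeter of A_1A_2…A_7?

|A_1A_2| = √((12)² + (0)²) = √144 = 12
|A_2A_3| = √((4)² + (-3)²) = √25 = 5
|A_3A_4| = √((5)² + (0)²) = √25 = 5
|A_4A_5| = √((7)² + (-24)²) = √625 = 25
|A_5A_6| = √((-40)² + (-9)²) = √1681 = 41
|A_6A_7| = √((7)² + (24)²) = √625 = 25
|A_7A_1| = √((5)² + (12)²) = √169 = 13
Perimeter = 12 + 5 + 5 + 25 + 41 + 25 + 13 = 126.

126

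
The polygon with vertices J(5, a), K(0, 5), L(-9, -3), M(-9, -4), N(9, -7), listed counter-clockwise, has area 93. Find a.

-3

Write out the shoelace sum; only the two edges meeting at J involve a:
2·Area = [(9·a − 5·(-7)) + (5·5 − 0·a)] + 153
       = 9·a + 213 = 186
⇒ a = -3.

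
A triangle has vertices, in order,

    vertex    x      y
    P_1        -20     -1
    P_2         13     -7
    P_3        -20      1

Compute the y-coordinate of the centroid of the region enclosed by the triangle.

-7/3

Apply the shoelace (surveyor's) formula. First the cross-terms c_i = x_i·y_{i+1} − x_{i+1}·y_i:
  153, -127, 40  ⇒  2A = 66, A = 33.
Then Σ (y_i + y_{i+1})·c_i = -462, so ȳ = -462 / (6·33) = -7/3.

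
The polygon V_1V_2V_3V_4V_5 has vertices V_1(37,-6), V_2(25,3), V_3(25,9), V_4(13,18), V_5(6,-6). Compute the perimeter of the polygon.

|V_1V_2| = √((-12)² + (9)²) = √225 = 15
|V_2V_3| = √((0)² + (6)²) = √36 = 6
|V_3V_4| = √((-12)² + (9)²) = √225 = 15
|V_4V_5| = √((-7)² + (-24)²) = √625 = 25
|V_5V_1| = √((31)² + (0)²) = √961 = 31
Perimeter = 15 + 6 + 15 + 25 + 31 = 92.

92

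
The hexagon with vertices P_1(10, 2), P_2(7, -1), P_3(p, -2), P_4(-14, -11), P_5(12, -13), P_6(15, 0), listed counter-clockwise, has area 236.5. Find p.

0

The doubled signed area Σ (x_i y_{i+1} − x_{i+1} y_i) is linear in p.
With p=0 it equals 473; the coefficient of p is -10 (from the two edges through P_3).
So -10·p + 473 = 2·236.5 = 473 ⇒ p = 0.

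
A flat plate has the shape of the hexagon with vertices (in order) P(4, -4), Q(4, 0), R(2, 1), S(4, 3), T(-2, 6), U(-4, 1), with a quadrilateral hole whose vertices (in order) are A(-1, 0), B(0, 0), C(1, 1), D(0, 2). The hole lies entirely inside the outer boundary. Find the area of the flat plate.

41

Outer boundary:
Apply the shoelace (surveyor's) formula: 2A = Σ (x_i·y_{i+1} − x_{i+1}·y_i), indices taken mod 6.
P→Q: (4)(0) − (4)(-4) = 16
Q→R: (4)(1) − (2)(0) = 4
R→S: (2)(3) − (4)(1) = 2
S→T: (4)(6) − (-2)(3) = 30
T→U: (-2)(1) − (-4)(6) = 22
U→P: (-4)(-4) − (4)(1) = 12
Σ = 86
Area = |Σ|/2 = 43.
Hole:
Apply the shoelace (surveyor's) formula: 2A = Σ (x_i·y_{i+1} − x_{i+1}·y_i), indices taken mod 4.
A→B: (-1)(0) − (0)(0) = 0
B→C: (0)(1) − (1)(0) = 0
C→D: (1)(2) − (0)(1) = 2
D→A: (0)(0) − (-1)(2) = 2
Σ = 4
Area = |Σ|/2 = 2.
Net area = 43 − 2 = 41.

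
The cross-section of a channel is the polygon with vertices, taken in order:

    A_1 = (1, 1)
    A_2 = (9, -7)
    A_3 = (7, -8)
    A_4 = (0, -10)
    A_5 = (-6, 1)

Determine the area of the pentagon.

88

Apply the shoelace formula: 2A = Σ (x_i·y_{i+1} − x_{i+1}·y_i), indices taken mod 5.
Σ = (-16) + (-23) + (-70) + (-60) + (-7) = -176
Area = |Σ|/2 = 88.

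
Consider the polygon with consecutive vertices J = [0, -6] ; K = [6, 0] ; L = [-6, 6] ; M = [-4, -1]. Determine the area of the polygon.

J→K: (0)(0) − (6)(-6) = 36
K→L: (6)(6) − (-6)(0) = 36
L→M: (-6)(-1) − (-4)(6) = 30
M→J: (-4)(-6) − (0)(-1) = 24
Σ = 126
Area = |Σ|/2 = 63.

63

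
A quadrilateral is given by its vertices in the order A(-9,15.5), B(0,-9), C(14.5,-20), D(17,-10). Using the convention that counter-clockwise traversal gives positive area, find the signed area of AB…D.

Apply the shoelace formula: 2A = Σ (x_i·y_{i+1} − x_{i+1}·y_i), indices taken mod 4.
Σ = (81) + (130.5) + (195) + (173.5) = 580
Signed area = Σ/2 = 290 (positive ⇒ counter-clockwise traversal).

290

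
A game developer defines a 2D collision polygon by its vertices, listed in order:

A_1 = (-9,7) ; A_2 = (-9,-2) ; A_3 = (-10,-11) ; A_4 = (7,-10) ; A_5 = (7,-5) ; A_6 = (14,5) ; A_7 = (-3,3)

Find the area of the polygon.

Σ = (81) + (79) + (177) + (35) + (105) + (57) + (6) = 540
Area = |Σ|/2 = 270.

270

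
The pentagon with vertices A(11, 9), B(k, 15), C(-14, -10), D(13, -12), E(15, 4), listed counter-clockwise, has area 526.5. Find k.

Write out the shoelace sum; only the two edges meeting at B involve k:
2·Area = [(11·15 − k·9) + (k·(-10) − (-14)·15)] + 621
       = -19·k + 996 = 1053
⇒ k = -3.

-3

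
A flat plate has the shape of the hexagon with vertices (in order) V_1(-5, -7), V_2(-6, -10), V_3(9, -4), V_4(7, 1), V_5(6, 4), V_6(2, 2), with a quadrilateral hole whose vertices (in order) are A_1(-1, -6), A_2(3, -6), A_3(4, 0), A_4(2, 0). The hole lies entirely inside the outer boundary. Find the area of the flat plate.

72.5

Outer boundary:
Σ = (8) + (114) + (37) + (22) + (4) + (-4) = 181
Area = |Σ|/2 = 90.5.
Hole:
Σ = (24) + (24) + (0) + (-12) = 36
Area = |Σ|/2 = 18.
Net area = 90.5 − 18 = 72.5.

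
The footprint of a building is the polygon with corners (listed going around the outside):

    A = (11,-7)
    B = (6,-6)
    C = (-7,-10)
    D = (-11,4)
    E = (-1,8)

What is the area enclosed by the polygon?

Cross-terms: -24, -102, -138, -84, -81  ⇒  Σ = -429
Area = |Σ|/2 = 214.5.

214.5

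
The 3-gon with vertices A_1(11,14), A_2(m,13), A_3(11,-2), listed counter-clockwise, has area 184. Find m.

-12

The doubled signed area Σ (x_i y_{i+1} − x_{i+1} y_i) is linear in m.
With m=0 it equals 176; the coefficient of m is -16 (from the two edges through A_2).
So -16·m + 176 = 2·184 = 368 ⇒ m = -12.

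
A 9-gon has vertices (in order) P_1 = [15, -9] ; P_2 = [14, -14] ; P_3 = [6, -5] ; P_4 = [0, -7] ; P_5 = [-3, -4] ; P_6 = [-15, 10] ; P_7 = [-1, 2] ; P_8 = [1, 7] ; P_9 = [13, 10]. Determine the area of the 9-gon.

Apply Gauss's area formula: 2A = Σ (x_i·y_{i+1} − x_{i+1}·y_i), indices taken mod 9.
Σ = (-84) + (14) + (-42) + (-21) + (-90) + (-20) + (-9) + (-81) + (-267) = -600
Area = |Σ|/2 = 300.

300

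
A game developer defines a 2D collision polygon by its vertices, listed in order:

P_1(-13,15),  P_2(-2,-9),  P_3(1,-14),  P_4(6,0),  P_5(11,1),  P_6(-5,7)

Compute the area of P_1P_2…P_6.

186

Apply Gauss's area formula: 2A = Σ (x_i·y_{i+1} − x_{i+1}·y_i), indices taken mod 6.
Cross-terms: 147, 37, 84, 6, 82, 16  ⇒  Σ = 372
Area = |Σ|/2 = 186.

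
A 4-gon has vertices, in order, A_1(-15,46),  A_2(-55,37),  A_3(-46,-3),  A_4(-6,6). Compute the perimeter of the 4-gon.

164

|A_1A_2| = √((-40)² + (-9)²) = √1681 = 41
|A_2A_3| = √((9)² + (-40)²) = √1681 = 41
|A_3A_4| = √((40)² + (9)²) = √1681 = 41
|A_4A_1| = √((-9)² + (40)²) = √1681 = 41
Perimeter = 41 + 41 + 41 + 41 = 164.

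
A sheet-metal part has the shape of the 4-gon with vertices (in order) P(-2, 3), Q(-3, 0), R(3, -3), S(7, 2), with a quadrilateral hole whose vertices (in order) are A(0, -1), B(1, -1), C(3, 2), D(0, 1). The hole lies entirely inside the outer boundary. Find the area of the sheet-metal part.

Outer boundary:
Apply the shoelace formula: 2A = Σ (x_i·y_{i+1} − x_{i+1}·y_i), indices taken mod 4.
P→Q: (-2)(0) − (-3)(3) = 9
Q→R: (-3)(-3) − (3)(0) = 9
R→S: (3)(2) − (7)(-3) = 27
S→P: (7)(3) − (-2)(2) = 25
Σ = 70
Area = |Σ|/2 = 35.
Hole:
Apply the shoelace (surveyor's) formula: 2A = Σ (x_i·y_{i+1} − x_{i+1}·y_i), indices taken mod 4.
Σ = (1) + (5) + (3) + (0) = 9
Area = |Σ|/2 = 4.5.
Net area = 35 − 4.5 = 30.5.

30.5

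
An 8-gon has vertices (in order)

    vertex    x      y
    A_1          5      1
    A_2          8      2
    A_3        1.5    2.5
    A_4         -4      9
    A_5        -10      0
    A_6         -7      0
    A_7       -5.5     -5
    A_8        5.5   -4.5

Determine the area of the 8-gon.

123.875

Apply the shoelace formula: 2A = Σ (x_i·y_{i+1} − x_{i+1}·y_i), indices taken mod 8.
Σ = (2) + (17) + (23.5) + (90) + (0) + (35) + (52.25) + (28) = 247.75
Area = |Σ|/2 = 123.875.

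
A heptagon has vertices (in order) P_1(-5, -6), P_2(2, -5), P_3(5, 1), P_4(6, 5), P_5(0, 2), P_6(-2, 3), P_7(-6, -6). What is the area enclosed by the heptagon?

67.5

Apply the surveyor's formula: 2A = Σ (x_i·y_{i+1} − x_{i+1}·y_i), indices taken mod 7.
P_1→P_2: (-5)(-5) − (2)(-6) = 37
P_2→P_3: (2)(1) − (5)(-5) = 27
P_3→P_4: (5)(5) − (6)(1) = 19
P_4→P_5: (6)(2) − (0)(5) = 12
P_5→P_6: (0)(3) − (-2)(2) = 4
P_6→P_7: (-2)(-6) − (-6)(3) = 30
P_7→P_1: (-6)(-6) − (-5)(-6) = 6
Σ = 135
Area = |Σ|/2 = 67.5.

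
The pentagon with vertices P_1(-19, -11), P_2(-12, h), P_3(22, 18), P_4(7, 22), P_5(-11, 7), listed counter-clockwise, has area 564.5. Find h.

The doubled signed area Σ (x_i y_{i+1} − x_{i+1} y_i) is linear in h.
With h=0 it equals 555; the coefficient of h is -41 (from the two edges through P_2).
So -41·h + 555 = 2·564.5 = 1129 ⇒ h = -14.

-14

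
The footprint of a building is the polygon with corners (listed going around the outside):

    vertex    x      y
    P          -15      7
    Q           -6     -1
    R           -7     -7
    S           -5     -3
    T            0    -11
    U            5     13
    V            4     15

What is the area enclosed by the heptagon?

Σ = (57) + (35) + (-14) + (55) + (55) + (23) + (253) = 464
Area = |Σ|/2 = 232.

232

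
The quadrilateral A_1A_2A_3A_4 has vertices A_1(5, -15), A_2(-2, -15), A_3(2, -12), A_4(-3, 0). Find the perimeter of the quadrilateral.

42

|A_1A_2| = √((-7)² + (0)²) = √49 = 7
|A_2A_3| = √((4)² + (3)²) = √25 = 5
|A_3A_4| = √((-5)² + (12)²) = √169 = 13
|A_4A_1| = √((8)² + (-15)²) = √289 = 17
Perimeter = 7 + 5 + 13 + 17 = 42.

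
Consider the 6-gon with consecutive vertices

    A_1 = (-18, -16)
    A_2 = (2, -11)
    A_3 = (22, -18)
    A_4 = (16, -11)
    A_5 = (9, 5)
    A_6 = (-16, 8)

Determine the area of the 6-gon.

Apply Gauss's area formula: 2A = Σ (x_i·y_{i+1} − x_{i+1}·y_i), indices taken mod 6.
A_1→A_2: (-18)(-11) − (2)(-16) = 230
A_2→A_3: (2)(-18) − (22)(-11) = 206
A_3→A_4: (22)(-11) − (16)(-18) = 46
A_4→A_5: (16)(5) − (9)(-11) = 179
A_5→A_6: (9)(8) − (-16)(5) = 152
A_6→A_1: (-16)(-16) − (-18)(8) = 400
Σ = 1213
Area = |Σ|/2 = 606.5.

606.5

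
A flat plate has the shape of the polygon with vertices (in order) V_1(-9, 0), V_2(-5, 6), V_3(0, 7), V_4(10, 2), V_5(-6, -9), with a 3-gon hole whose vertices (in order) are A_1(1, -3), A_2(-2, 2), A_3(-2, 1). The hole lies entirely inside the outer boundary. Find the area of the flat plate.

Outer boundary:
V_1→V_2: (-9)(6) − (-5)(0) = -54
V_2→V_3: (-5)(7) − (0)(6) = -35
V_3→V_4: (0)(2) − (10)(7) = -70
V_4→V_5: (10)(-9) − (-6)(2) = -78
V_5→V_1: (-6)(0) − (-9)(-9) = -81
Σ = -318
Area = |Σ|/2 = 159.
Hole:
Apply the surveyor's formula: 2A = Σ (x_i·y_{i+1} − x_{i+1}·y_i), indices taken mod 3.
Cross-terms: -4, 2, 5  ⇒  Σ = 3
Area = |Σ|/2 = 1.5.
Net area = 159 − 1.5 = 157.5.

157.5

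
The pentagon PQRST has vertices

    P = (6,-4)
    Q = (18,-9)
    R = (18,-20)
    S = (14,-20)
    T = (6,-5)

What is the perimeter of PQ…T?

46

|PQ| = √((12)² + (-5)²) = √169 = 13
|QR| = √((0)² + (-11)²) = √121 = 11
|RS| = √((-4)² + (0)²) = √16 = 4
|ST| = √((-8)² + (15)²) = √289 = 17
|TP| = √((0)² + (1)²) = √1 = 1
Perimeter = 13 + 11 + 4 + 17 + 1 = 46.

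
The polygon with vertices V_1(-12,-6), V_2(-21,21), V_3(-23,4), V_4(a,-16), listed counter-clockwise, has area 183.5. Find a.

The doubled signed area Σ (x_i y_{i+1} − x_{i+1} y_i) is linear in a.
With a=0 it equals 197; the coefficient of a is -10 (from the two edges through V_4).
So -10·a + 197 = 2·183.5 = 367 ⇒ a = -17.

-17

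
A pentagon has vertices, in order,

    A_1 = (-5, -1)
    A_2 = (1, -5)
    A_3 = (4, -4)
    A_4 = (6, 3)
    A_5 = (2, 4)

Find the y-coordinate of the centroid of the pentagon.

-26/57

Apply the surveyor's formula. First the cross-terms c_i = x_i·y_{i+1} − x_{i+1}·y_i:
  26, 16, 36, 18, 18  ⇒  2A = 114, A = 57.
Then Σ (y_i + y_{i+1})·c_i = -156, so ȳ = -156 / (6·57) = -26/57.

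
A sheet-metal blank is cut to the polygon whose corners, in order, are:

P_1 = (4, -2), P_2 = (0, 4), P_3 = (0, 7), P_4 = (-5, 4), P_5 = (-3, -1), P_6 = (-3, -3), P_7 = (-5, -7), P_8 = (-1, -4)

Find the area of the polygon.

Apply the surveyor's formula: 2A = Σ (x_i·y_{i+1} − x_{i+1}·y_i), indices taken mod 8.
Σ = (16) + (0) + (35) + (17) + (6) + (6) + (13) + (18) = 111
Area = |Σ|/2 = 55.5.

55.5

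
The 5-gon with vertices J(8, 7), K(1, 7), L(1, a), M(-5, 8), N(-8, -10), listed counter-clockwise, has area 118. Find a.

8

Write out the shoelace sum; only the two edges meeting at L involve a:
2·Area = [(1·a − 1·7) + (1·8 − (-5)·a)] + 187
       = 6·a + 188 = 236
⇒ a = 8.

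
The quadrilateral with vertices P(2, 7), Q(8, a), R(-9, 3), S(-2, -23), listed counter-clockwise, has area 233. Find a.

Write out the shoelace sum; only the two edges meeting at Q involve a:
2·Area = [(2·a − 8·7) + (8·3 − (-9)·a)] + 245
       = 11·a + 213 = 466
⇒ a = 23.

23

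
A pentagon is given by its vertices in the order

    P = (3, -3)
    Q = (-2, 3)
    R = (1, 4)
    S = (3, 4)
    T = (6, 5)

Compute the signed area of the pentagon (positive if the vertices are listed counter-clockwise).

-29

Σ = (3) + (-11) + (-8) + (-9) + (-33) = -58
Signed area = Σ/2 = -29 (negative ⇒ clockwise traversal).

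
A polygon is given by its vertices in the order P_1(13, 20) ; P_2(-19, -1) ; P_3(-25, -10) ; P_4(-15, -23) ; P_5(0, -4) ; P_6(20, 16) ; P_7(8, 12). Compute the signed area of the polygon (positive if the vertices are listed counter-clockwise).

606.5

Apply the shoelace formula: 2A = Σ (x_i·y_{i+1} − x_{i+1}·y_i), indices taken mod 7.
Σ = (367) + (165) + (425) + (60) + (80) + (112) + (4) = 1213
Signed area = Σ/2 = 606.5 (positive ⇒ counter-clockwise traversal).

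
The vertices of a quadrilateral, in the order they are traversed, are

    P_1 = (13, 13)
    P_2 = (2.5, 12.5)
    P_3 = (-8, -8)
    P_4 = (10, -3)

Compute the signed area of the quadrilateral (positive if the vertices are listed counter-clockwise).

Apply the shoelace formula: 2A = Σ (x_i·y_{i+1} − x_{i+1}·y_i), indices taken mod 4.
Cross-terms: 130, 80, 104, 169  ⇒  Σ = 483
Signed area = Σ/2 = 241.5 (positive ⇒ counter-clockwise traversal).

241.5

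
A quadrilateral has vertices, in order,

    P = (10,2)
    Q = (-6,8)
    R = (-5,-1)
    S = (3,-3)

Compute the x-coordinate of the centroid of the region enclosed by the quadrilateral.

49/96

Apply Gauss's area formula. First the cross-terms c_i = x_i·y_{i+1} − x_{i+1}·y_i:
  92, 46, 18, 36  ⇒  2A = 192, A = 96.
Then Σ (x_i + x_{i+1})·c_i = 294, so x̄ = 294 / (6·96) = 49/96.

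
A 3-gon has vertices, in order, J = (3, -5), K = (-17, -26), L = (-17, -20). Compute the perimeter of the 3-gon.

|JK| = √((-20)² + (-21)²) = √841 = 29
|KL| = √((0)² + (6)²) = √36 = 6
|LJ| = √((20)² + (15)²) = √625 = 25
Perimeter = 29 + 6 + 25 = 60.

60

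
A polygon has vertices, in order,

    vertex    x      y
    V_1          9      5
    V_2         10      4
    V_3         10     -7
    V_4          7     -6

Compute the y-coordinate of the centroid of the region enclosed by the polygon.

-43/23

Apply the surveyor's formula. First the cross-terms c_i = x_i·y_{i+1} − x_{i+1}·y_i:
  -14, -110, -11, 89  ⇒  2A = -46, A = -23.
Then Σ (y_i + y_{i+1})·c_i = 258, so ȳ = 258 / (6·(-23)) = -43/23.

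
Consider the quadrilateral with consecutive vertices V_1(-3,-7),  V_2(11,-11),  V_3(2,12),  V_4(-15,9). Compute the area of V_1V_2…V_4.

V_1→V_2: (-3)(-11) − (11)(-7) = 110
V_2→V_3: (11)(12) − (2)(-11) = 154
V_3→V_4: (2)(9) − (-15)(12) = 198
V_4→V_1: (-15)(-7) − (-3)(9) = 132
Σ = 594
Area = |Σ|/2 = 297.

297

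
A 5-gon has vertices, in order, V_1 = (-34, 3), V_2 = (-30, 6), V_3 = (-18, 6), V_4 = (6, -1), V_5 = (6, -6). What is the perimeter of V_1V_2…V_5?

|V_1V_2| = √((4)² + (3)²) = √25 = 5
|V_2V_3| = √((12)² + (0)²) = √144 = 12
|V_3V_4| = √((24)² + (-7)²) = √625 = 25
|V_4V_5| = √((0)² + (-5)²) = √25 = 5
|V_5V_1| = √((-40)² + (9)²) = √1681 = 41
Perimeter = 5 + 12 + 25 + 5 + 41 = 88.

88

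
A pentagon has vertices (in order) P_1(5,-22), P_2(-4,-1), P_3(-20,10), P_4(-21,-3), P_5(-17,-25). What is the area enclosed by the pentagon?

P_1→P_2: (5)(-1) − (-4)(-22) = -93
P_2→P_3: (-4)(10) − (-20)(-1) = -60
P_3→P_4: (-20)(-3) − (-21)(10) = 270
P_4→P_5: (-21)(-25) − (-17)(-3) = 474
P_5→P_1: (-17)(-22) − (5)(-25) = 499
Σ = 1090
Area = |Σ|/2 = 545.

545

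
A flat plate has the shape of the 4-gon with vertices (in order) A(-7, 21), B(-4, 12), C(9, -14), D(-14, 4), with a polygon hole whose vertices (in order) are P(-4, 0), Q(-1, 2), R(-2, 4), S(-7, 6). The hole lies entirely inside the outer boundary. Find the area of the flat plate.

223

Outer boundary:
Apply Gauss's area formula: 2A = Σ (x_i·y_{i+1} − x_{i+1}·y_i), indices taken mod 4.
Σ = (0) + (-52) + (-160) + (-266) = -478
Area = |Σ|/2 = 239.
Hole:
Apply the shoelace formula: 2A = Σ (x_i·y_{i+1} − x_{i+1}·y_i), indices taken mod 4.
Cross-terms: -8, 0, 16, 24  ⇒  Σ = 32
Area = |Σ|/2 = 16.
Net area = 239 − 16 = 223.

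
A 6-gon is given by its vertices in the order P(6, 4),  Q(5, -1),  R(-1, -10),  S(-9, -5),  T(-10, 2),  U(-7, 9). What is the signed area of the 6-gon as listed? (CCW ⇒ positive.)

-194

Apply the shoelace (surveyor's) formula: 2A = Σ (x_i·y_{i+1} − x_{i+1}·y_i), indices taken mod 6.
P→Q: (6)(-1) − (5)(4) = -26
Q→R: (5)(-10) − (-1)(-1) = -51
R→S: (-1)(-5) − (-9)(-10) = -85
S→T: (-9)(2) − (-10)(-5) = -68
T→U: (-10)(9) − (-7)(2) = -76
U→P: (-7)(4) − (6)(9) = -82
Σ = -388
Signed area = Σ/2 = -194 (negative ⇒ clockwise traversal).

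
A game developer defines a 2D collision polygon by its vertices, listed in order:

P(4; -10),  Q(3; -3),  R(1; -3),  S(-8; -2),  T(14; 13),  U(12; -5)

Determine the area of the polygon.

Apply the shoelace (surveyor's) formula: 2A = Σ (x_i·y_{i+1} − x_{i+1}·y_i), indices taken mod 6.
Σ = (18) + (-6) + (-26) + (-76) + (-226) + (-100) = -416
Area = |Σ|/2 = 208.

208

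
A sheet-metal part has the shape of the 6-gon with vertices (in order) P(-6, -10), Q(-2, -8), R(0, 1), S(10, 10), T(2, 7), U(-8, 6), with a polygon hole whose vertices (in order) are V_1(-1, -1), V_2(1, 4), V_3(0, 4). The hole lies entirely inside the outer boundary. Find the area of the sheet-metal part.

122.5

Outer boundary:
P→Q: (-6)(-8) − (-2)(-10) = 28
Q→R: (-2)(1) − (0)(-8) = -2
R→S: (0)(10) − (10)(1) = -10
S→T: (10)(7) − (2)(10) = 50
T→U: (2)(6) − (-8)(7) = 68
U→P: (-8)(-10) − (-6)(6) = 116
Σ = 250
Area = |Σ|/2 = 125.
Hole:
Apply Gauss's area formula: 2A = Σ (x_i·y_{i+1} − x_{i+1}·y_i), indices taken mod 3.
V_1→V_2: (-1)(4) − (1)(-1) = -3
V_2→V_3: (1)(4) − (0)(4) = 4
V_3→V_1: (0)(-1) − (-1)(4) = 4
Σ = 5
Area = |Σ|/2 = 2.5.
Net area = 125 − 2.5 = 122.5.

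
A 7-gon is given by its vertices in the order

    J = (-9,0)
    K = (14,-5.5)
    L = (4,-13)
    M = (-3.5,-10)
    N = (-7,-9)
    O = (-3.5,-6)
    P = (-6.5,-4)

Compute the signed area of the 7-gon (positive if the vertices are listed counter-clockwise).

Σ = (49.5) + (-160) + (-85.5) + (-38.5) + (10.5) + (-25) + (-36) = -285
Signed area = Σ/2 = -142.5 (negative ⇒ clockwise traversal).

-142.5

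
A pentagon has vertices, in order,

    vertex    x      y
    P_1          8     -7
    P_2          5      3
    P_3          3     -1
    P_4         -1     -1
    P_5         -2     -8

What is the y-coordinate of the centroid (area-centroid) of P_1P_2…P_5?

Apply the shoelace (surveyor's) formula. First the cross-terms c_i = x_i·y_{i+1} − x_{i+1}·y_i:
  59, -14, -4, 6, 78  ⇒  2A = 125, A = 62.5.
Then Σ (y_i + y_{i+1})·c_i = -1480, so ȳ = -1480 / (6·62.5) = -296/75.

-296/75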